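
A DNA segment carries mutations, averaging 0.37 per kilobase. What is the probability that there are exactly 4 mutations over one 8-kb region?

Over the interval, μ = 0.37 × 8 = 2.96 (an 8-kb region = 8 kilobases).
P(N = 4) = e^(−μ) μ^4/4! = e^(−2.96) · 2.96^4/24 ≈ 0.1657.

0.1657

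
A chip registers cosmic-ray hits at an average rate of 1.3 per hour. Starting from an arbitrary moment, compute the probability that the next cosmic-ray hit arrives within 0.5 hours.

0.4780

Inter-arrival times are exponential with rate λ = 1.3 per hour.
P(T ≤ 0.5) = 1 − e^(−λt) = 1 − e^(−1.3 × 0.5) = 1 − e^(−0.65) ≈ 0.4780.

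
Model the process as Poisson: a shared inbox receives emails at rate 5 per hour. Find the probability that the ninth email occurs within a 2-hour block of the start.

Over the interval, μ = 5 × 2 = 10 (a 2-hour block = 2 hours).
The ninth arrival falls in the interval iff at least 9 events occur there: P(S_9 ≤ t) = P(N ≥ 9) = 1 − P(N ≤ 8) ≈ 0.6672.

0.6672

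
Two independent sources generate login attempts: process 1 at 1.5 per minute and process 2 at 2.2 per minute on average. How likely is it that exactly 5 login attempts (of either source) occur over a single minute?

0.1429

Independent Poisson processes superpose: combined rate λ = 1.5 + 2.2 = 3.7 per minute.
So μ = 3.7.
P(N = 5) = e^(−3.7) · 3.7^5/5! ≈ 0.1429.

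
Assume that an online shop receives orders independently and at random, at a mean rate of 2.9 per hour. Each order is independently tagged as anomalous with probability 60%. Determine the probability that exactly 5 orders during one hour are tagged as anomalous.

0.0233

Thinning: the orders that are tagged as anomalous themselves form a Poisson process with rate 0.6 × 2.9 = 1.74 per hour.
So μ = 1.74.
P(N = 5) = e^(−1.74) · 1.74^5/5! ≈ 0.0233.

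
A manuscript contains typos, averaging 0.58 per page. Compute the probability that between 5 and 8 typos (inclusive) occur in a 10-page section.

0.5545

Over the interval, μ = 0.58 × 10 = 5.8 (a 10-page section = 10 pages).
P(5 ≤ N ≤ 8) = Σ_{j=5}^{8} e^(−5.8) · 5.8^j/j! ≈ 0.5545.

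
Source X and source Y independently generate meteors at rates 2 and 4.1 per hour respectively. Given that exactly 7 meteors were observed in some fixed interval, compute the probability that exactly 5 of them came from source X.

Given the total, each event is independently from source X with probability p = λ_X/(λ_X+λ_Y) = 2/6.1 ≈ 0.3279.
So K ~ Binomial(7, 2/6.1): P(K = 5) = C(7,5) · (2/6.1)^5 · (4.1/6.1)^2 ≈ 0.0359.

0.0359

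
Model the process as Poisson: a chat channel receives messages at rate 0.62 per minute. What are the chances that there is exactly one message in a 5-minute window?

Over the interval, μ = 0.62 × 5 = 3.1 (a 5-minute window = 5 minutes).
P(N = 1) = e^(−μ) μ^1/1! = e^(−3.1) · 3.1^1/1 ≈ 0.1397.

0.1397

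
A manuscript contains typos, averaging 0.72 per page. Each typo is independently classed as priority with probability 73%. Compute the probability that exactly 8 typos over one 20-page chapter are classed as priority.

0.1006

Thinning: the typos that are classed as priority themselves form a Poisson process with rate 0.73 × 0.72 = 0.5256 per page.
Over the interval, μ = 0.5256 × 20 = 10.512 (a 20-page chapter = 20 pages).
P(N = 8) = e^(−10.512) · 10.512^8/8! ≈ 0.1006.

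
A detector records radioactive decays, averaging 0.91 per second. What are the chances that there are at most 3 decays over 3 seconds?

Over the interval, μ = 0.91 × 3 = 2.73 (3 seconds).
P(N ≤ 3) = Σ_{j=0}^{3} e^(−μ) μ^j/j! ≈ 0.7075.

0.7075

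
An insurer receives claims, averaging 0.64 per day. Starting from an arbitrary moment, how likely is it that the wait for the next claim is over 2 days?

0.2780

The wait for the next event is exponential with rate λ = 0.64 per day.
P(T > 2) = e^(−λt) = e^(−0.64 × 2) = e^(−1.28) ≈ 0.2780.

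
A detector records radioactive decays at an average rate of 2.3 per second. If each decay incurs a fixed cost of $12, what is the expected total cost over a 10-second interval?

$276

E[N] = 2.3 × 10 = 23 (a 10-second interval = 10 seconds); E[cost] = 23 × $12 = $276.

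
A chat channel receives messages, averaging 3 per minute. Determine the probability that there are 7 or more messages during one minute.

With mean μ = 3 per minute,
P(N ≥ 7) = 1 − P(N ≤ 6) = 1 − Σ_{j=0}^{6} e^(−μ) μ^j/j! ≈ 0.0335.

0.0335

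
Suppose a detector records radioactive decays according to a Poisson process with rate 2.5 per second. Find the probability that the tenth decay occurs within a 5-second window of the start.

0.7986

Over the interval, μ = 2.5 × 5 = 12.5 (a 5-second window = 5 seconds).
The tenth arrival falls in the interval iff at least 10 events occur there: P(S_10 ≤ t) = P(N ≥ 10) = 1 − P(N ≤ 9) ≈ 0.7986.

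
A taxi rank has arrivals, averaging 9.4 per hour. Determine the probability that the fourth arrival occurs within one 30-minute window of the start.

Over the interval, μ = 9.4 × 0.5 = 4.7 (a 30-minute window = 0.5 hours).
The fourth arrival falls in the interval iff at least 4 events occur there: P(S_4 ≤ t) = P(N ≥ 4) = 1 − P(N ≤ 3) ≈ 0.6903.

0.6903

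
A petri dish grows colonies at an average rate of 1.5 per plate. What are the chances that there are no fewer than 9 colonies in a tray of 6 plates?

Over the interval, μ = 1.5 × 6 = 9 (a tray of 6 plates = 6 plates).
P(N ≥ 9) = 1 − P(N ≤ 8) = 1 − Σ_{j=0}^{8} e^(−μ) μ^j/j! ≈ 0.5443.

0.5443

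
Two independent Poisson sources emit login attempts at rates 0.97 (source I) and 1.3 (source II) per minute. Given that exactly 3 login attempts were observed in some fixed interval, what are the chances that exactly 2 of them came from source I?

0.3137

Given the total, each event is independently from source I with probability p = λ_I/(λ_I+λ_II) = 0.97/2.27 ≈ 0.4273.
So K ~ Binomial(3, 0.97/2.27): P(K = 2) = C(3,2) · (0.97/2.27)^2 · (1.3/2.27)^1 ≈ 0.3137.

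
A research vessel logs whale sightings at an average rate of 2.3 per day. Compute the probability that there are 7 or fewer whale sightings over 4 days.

0.3010

Over the interval, μ = 2.3 × 4 = 9.2 (4 days).
P(N ≤ 7) = Σ_{j=0}^{7} e^(−μ) μ^j/j! ≈ 0.3010.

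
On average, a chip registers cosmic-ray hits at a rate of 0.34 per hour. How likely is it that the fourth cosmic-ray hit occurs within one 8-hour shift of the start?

0.2903

Over the interval, μ = 0.34 × 8 = 2.72 (an 8-hour shift = 8 hours).
The fourth arrival falls in the interval iff at least 4 events occur there: P(S_4 ≤ t) = P(N ≥ 4) = 1 − P(N ≤ 3) ≈ 0.2903.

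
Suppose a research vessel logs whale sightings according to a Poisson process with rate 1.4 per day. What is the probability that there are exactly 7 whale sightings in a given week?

Over the interval, μ = 1.4 × 7 = 9.8 (a week = 7 days).
P(N = 7) = e^(−μ) μ^7/7! = e^(−9.8) · 9.8^7/5040 ≈ 0.0955.

0.0955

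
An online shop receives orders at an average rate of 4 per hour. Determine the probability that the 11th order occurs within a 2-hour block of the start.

0.1841

Over the interval, μ = 4 × 2 = 8 (a 2-hour block = 2 hours).
The 11th arrival falls in the interval iff at least 11 events occur there: P(S_11 ≤ t) = P(N ≥ 11) = 1 − P(N ≤ 10) ≈ 0.1841.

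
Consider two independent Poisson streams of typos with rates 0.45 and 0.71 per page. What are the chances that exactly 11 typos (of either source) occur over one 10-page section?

0.1175

Independent Poisson processes superpose: combined rate λ = 0.45 + 0.71 = 1.16 per page.
Over the interval, μ = 1.16 × 10 = 11.6 (a 10-page section = 10 pages).
P(N = 11) = e^(−11.6) · 11.6^11/11! ≈ 0.1175.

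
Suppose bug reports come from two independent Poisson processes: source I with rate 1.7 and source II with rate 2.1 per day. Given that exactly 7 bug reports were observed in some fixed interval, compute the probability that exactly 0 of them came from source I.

Given the total, each event is independently from source I with probability p = λ_I/(λ_I+λ_II) = 1.7/3.8 ≈ 0.4474.
So K ~ Binomial(7, 1.7/3.8): P(K = 0) = C(7,0) · (1.7/3.8)^0 · (2.1/3.8)^7 ≈ 0.0157.

0.0157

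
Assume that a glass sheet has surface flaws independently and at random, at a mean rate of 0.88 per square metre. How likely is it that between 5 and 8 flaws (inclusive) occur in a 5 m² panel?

Over the interval, μ = 0.88 × 5 = 4.4 (a 5 m² panel = 5 square metres).
P(5 ≤ N ≤ 8) = Σ_{j=5}^{8} e^(−4.4) · 4.4^j/j! ≈ 0.4130.

0.4130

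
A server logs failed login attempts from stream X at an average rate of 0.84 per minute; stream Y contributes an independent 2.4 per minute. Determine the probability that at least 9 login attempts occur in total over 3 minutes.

Independent Poisson processes superpose: combined rate λ = 0.84 + 2.4 = 3.24 per minute.
Over the interval, μ = 3.24 × 3 = 9.72 (3 minutes).
P(N ≥ 9) = 1 − P(N ≤ 8) ≈ 0.6348.

0.6348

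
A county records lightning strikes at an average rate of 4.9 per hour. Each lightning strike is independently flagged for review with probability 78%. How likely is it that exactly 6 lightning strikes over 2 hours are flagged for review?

Thinning: the lightning strikes that are flagged for review themselves form a Poisson process with rate 0.78 × 4.9 = 3.822 per hour.
Over the interval, μ = 3.822 × 2 = 7.644 (2 hours).
P(N = 6) = e^(−7.644) · 7.644^6/6! ≈ 0.1327.

0.1327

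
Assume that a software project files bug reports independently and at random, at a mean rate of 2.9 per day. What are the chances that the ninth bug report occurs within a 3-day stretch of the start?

0.5042

Over the interval, μ = 2.9 × 3 = 8.7 (a 3-day stretch = 3 days).
The ninth arrival falls in the interval iff at least 9 events occur there: P(S_9 ≤ t) = P(N ≥ 9) = 1 − P(N ≤ 8) ≈ 0.5042.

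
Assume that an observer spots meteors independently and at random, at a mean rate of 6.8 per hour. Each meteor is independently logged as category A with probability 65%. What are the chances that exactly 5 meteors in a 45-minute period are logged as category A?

Thinning: the meteors that are logged as category A themselves form a Poisson process with rate 0.65 × 6.8 = 4.42 per hour.
Over the interval, μ = 4.42 × 0.75 = 3.315 (a 45-minute period = 0.75 hours).
P(N = 5) = e^(−3.315) · 3.315^5/5! ≈ 0.1212.

0.1212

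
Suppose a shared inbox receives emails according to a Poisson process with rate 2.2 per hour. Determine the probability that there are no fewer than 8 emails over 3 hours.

0.3419

Over the interval, μ = 2.2 × 3 = 6.6 (3 hours).
P(N ≥ 8) = 1 − P(N ≤ 7) = 1 − Σ_{j=0}^{7} e^(−μ) μ^j/j! ≈ 0.3419.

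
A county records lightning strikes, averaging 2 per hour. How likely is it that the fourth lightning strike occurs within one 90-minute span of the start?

0.3528

Over the interval, μ = 2 × 1.5 = 3 (a 90-minute span = 1.5 hours).
The fourth arrival falls in the interval iff at least 4 events occur there: P(S_4 ≤ t) = P(N ≥ 4) = 1 − P(N ≤ 3) ≈ 0.3528.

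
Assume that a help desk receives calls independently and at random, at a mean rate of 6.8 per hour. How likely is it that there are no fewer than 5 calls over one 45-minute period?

0.5769

Over the interval, μ = 6.8 × 0.75 = 5.1 (a 45-minute period = 0.75 hours).
P(N ≥ 5) = 1 − P(N ≤ 4) = 1 − Σ_{j=0}^{4} e^(−μ) μ^j/j! ≈ 0.5769.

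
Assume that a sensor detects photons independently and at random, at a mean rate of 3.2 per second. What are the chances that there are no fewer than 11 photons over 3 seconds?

Over the interval, μ = 3.2 × 3 = 9.6 (3 seconds).
P(N ≥ 11) = 1 − P(N ≤ 10) = 1 − Σ_{j=0}^{10} e^(−μ) μ^j/j! ≈ 0.3671.

0.3671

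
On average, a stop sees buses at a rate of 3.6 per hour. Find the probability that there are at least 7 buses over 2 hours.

Over the interval, μ = 3.6 × 2 = 7.2 (2 hours).
P(N ≥ 7) = 1 − P(N ≤ 6) = 1 − Σ_{j=0}^{6} e^(−μ) μ^j/j! ≈ 0.5796.

0.5796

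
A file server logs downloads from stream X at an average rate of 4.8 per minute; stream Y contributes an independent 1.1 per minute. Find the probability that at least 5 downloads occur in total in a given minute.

0.7013

Independent Poisson processes superpose: combined rate λ = 4.8 + 1.1 = 5.9 per minute.
So μ = 5.9.
P(N ≥ 5) = 1 − P(N ≤ 4) ≈ 0.7013.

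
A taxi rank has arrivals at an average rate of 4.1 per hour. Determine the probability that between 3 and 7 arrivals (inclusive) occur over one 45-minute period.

Over the interval, μ = 4.1 × 0.75 = 3.075 (a 45-minute period = 0.75 hours).
P(3 ≤ N ≤ 7) = Σ_{j=3}^{7} e^(−3.075) · 3.075^j/j! ≈ 0.5798.

0.5798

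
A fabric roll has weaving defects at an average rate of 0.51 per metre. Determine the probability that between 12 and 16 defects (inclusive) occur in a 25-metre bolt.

Over the interval, μ = 0.51 × 25 = 12.75 (a 25-metre bolt = 25 metres).
P(12 ≤ N ≤ 16) = Σ_{j=12}^{16} e^(−12.75) · 12.75^j/j! ≈ 0.4739.

0.4739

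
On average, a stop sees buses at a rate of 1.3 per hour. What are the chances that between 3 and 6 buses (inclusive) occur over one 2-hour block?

Over the interval, μ = 1.3 × 2 = 2.6 (a 2-hour block = 2 hours).
P(3 ≤ N ≤ 6) = Σ_{j=3}^{6} e^(−2.6) · 2.6^j/j! ≈ 0.4644.

0.4644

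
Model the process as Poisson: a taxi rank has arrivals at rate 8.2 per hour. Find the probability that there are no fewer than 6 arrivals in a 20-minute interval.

0.0594

Over the interval, μ = 8.2 × 1/3 ≈ 2.73333 (a 20-minute interval = 1/3 hours).
P(N ≥ 6) = 1 − P(N ≤ 5) = 1 − Σ_{j=0}^{5} e^(−μ) μ^j/j! ≈ 0.0594.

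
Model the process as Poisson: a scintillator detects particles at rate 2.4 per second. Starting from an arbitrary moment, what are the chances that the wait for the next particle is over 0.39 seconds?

The wait for the next event is exponential with rate λ = 2.4 per second.
P(T > 0.39) = e^(−λt) = e^(−2.4 × 0.39) = e^(−0.936) ≈ 0.3922.

0.3922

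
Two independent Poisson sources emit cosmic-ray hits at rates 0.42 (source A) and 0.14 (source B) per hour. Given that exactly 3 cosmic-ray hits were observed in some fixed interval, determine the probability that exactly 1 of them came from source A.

Given the total, each event is independently from source A with probability p = λ_A/(λ_A+λ_B) = 0.42/0.56 = 0.7500.
So K ~ Binomial(3, 0.42/0.56): P(K = 1) = C(3,1) · (0.42/0.56)^1 · (0.14/0.56)^2 ≈ 0.1406.

0.1406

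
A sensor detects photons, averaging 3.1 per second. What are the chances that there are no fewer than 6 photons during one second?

0.0943

With mean μ = 3.1 per second,
P(N ≥ 6) = 1 − P(N ≤ 5) = 1 − Σ_{j=0}^{5} e^(−μ) μ^j/j! ≈ 0.0943.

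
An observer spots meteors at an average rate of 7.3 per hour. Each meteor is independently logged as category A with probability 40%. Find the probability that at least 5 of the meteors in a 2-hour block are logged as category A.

0.6930

Thinning: the meteors that are logged as category A themselves form a Poisson process with rate 0.4 × 7.3 = 2.92 per hour.
Over the interval, μ = 2.92 × 2 = 5.84 (a 2-hour block = 2 hours).
P(N ≥ 5) = 1 − P(N ≤ 4) ≈ 0.6930.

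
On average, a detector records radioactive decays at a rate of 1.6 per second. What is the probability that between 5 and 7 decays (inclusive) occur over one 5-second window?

0.3533

Over the interval, μ = 1.6 × 5 = 8 (a 5-second window = 5 seconds).
P(5 ≤ N ≤ 7) = Σ_{j=5}^{7} e^(−8) · 8^j/j! ≈ 0.3533.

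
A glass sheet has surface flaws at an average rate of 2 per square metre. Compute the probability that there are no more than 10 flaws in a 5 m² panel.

Over the interval, μ = 2 × 5 = 10 (a 5 m² panel = 5 square metres).
P(N ≤ 10) = Σ_{j=0}^{10} e^(−μ) μ^j/j! ≈ 0.5830.

0.5830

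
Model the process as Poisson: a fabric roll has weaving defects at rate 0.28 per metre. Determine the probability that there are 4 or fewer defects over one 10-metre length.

Over the interval, μ = 0.28 × 10 = 2.8 (a 10-metre length = 10 metres).
P(N ≤ 4) = Σ_{j=0}^{4} e^(−μ) μ^j/j! ≈ 0.8477.

0.8477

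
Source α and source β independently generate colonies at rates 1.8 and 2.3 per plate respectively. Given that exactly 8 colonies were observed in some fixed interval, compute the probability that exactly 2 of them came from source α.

0.1682

Given the total, each event is independently from source α with probability p = λ_α/(λ_α+λ_β) = 1.8/4.1 ≈ 0.4390.
So K ~ Binomial(8, 1.8/4.1): P(K = 2) = C(8,2) · (1.8/4.1)^2 · (2.3/4.1)^6 ≈ 0.1682.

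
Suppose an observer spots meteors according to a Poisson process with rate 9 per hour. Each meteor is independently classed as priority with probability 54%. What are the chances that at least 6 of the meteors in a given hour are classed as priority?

0.3595

Thinning: the meteors that are classed as priority themselves form a Poisson process with rate 0.54 × 9 = 4.86 per hour.
So μ = 4.86.
P(N ≥ 6) = 1 − P(N ≤ 5) ≈ 0.3595.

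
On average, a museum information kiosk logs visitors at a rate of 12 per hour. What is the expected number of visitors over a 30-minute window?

6

E[N] = λt = 12 × 0.5 = 6 (a 30-minute window = 0.5 hours).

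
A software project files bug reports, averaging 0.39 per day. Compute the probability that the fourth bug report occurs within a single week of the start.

0.2925

Over the interval, μ = 0.39 × 7 = 2.73 (a week = 7 days).
The fourth arrival falls in the interval iff at least 4 events occur there: P(S_4 ≤ t) = P(N ≥ 4) = 1 − P(N ≤ 3) ≈ 0.2925.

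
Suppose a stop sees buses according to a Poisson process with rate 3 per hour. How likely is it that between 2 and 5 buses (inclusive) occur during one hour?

0.7169

With mean μ = 3 per hour,
P(2 ≤ N ≤ 5) = Σ_{j=2}^{5} e^(−3) · 3^j/j! ≈ 0.7169.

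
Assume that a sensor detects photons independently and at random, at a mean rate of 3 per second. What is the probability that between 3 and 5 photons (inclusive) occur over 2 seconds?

Over the interval, μ = 3 × 2 = 6 (2 seconds).
P(3 ≤ N ≤ 5) = Σ_{j=3}^{5} e^(−6) · 6^j/j! ≈ 0.3837.

0.3837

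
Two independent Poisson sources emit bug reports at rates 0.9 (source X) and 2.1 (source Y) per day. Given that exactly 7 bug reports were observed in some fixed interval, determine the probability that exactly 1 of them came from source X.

Given the total, each event is independently from source X with probability p = λ_X/(λ_X+λ_Y) = 0.9/3 = 0.3000.
So K ~ Binomial(7, 0.9/3): P(K = 1) = C(7,1) · (0.9/3)^1 · (2.1/3)^6 ≈ 0.2471.

0.2471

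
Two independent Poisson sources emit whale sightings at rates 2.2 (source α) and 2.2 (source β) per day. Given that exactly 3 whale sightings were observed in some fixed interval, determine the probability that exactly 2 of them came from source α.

0.3750

Given the total, each event is independently from source α with probability p = λ_α/(λ_α+λ_β) = 2.2/4.4 = 0.5000.
So K ~ Binomial(3, 2.2/4.4): P(K = 2) = C(3,2) · (2.2/4.4)^2 · (2.2/4.4)^1 ≈ 0.3750.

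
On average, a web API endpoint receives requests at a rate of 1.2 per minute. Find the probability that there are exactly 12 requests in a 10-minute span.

0.1144

Over the interval, μ = 1.2 × 10 = 12 (a 10-minute span = 10 minutes).
P(N = 12) = e^(−μ) μ^12/12! = e^(−12) · 12^12/479001600 ≈ 0.1144.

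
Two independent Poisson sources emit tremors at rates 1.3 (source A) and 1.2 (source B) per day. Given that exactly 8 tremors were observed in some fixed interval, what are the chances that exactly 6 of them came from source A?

Given the total, each event is independently from source A with probability p = λ_A/(λ_A+λ_B) = 1.3/2.5 = 0.5200.
So K ~ Binomial(8, 1.3/2.5): P(K = 6) = C(8,6) · (1.3/2.5)^6 · (1.2/2.5)^2 ≈ 0.1275.

0.1275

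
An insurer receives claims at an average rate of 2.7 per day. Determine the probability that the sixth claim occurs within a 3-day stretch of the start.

Over the interval, μ = 2.7 × 3 = 8.1 (a 3-day stretch = 3 days).
The sixth arrival falls in the interval iff at least 6 events occur there: P(S_6 ≤ t) = P(N ≥ 6) = 1 − P(N ≤ 5) ≈ 0.8178.

0.8178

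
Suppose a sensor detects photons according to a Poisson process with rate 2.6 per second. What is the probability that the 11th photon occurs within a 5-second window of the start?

0.7483

Over the interval, μ = 2.6 × 5 = 13 (a 5-second window = 5 seconds).
The 11th arrival falls in the interval iff at least 11 events occur there: P(S_11 ≤ t) = P(N ≥ 11) = 1 − P(N ≤ 10) ≈ 0.7483.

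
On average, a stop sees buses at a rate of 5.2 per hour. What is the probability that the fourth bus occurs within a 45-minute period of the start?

Over the interval, μ = 5.2 × 0.75 = 3.9 (a 45-minute period = 0.75 hours).
The fourth arrival falls in the interval iff at least 4 events occur there: P(S_4 ≤ t) = P(N ≥ 4) = 1 − P(N ≤ 3) ≈ 0.5468.

0.5468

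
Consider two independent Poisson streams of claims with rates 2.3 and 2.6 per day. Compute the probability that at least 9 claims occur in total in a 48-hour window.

Independent Poisson processes superpose: combined rate λ = 2.3 + 2.6 = 4.9 per day.
Over the interval, μ = 4.9 × 2 = 9.8 (a 48-hour window = 2 days).
P(N ≥ 9) = 1 − P(N ≤ 8) ≈ 0.6442.

0.6442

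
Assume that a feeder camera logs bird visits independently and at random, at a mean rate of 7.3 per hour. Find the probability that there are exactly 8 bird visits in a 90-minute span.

0.0900

Over the interval, μ = 7.3 × 1.5 = 10.95 (a 90-minute span = 1.5 hours).
P(N = 8) = e^(−μ) μ^8/8! = e^(−10.95) · 10.95^8/40320 ≈ 0.0900.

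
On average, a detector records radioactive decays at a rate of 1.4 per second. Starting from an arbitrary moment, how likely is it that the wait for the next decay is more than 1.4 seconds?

0.1409

The wait for the next event is exponential with rate λ = 1.4 per second.
P(T > 1.4) = e^(−λt) = e^(−1.4 × 1.4) = e^(−1.96) ≈ 0.1409.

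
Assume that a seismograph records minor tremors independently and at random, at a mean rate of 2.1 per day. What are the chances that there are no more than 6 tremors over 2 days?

Over the interval, μ = 2.1 × 2 = 4.2 (2 days).
P(N ≤ 6) = Σ_{j=0}^{6} e^(−μ) μ^j/j! ≈ 0.8675.

0.8675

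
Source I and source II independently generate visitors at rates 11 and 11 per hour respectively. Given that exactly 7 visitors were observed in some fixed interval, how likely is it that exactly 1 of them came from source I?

Given the total, each event is independently from source I with probability p = λ_I/(λ_I+λ_II) = 11/22 = 0.5000.
So K ~ Binomial(7, 11/22): P(K = 1) = C(7,1) · (11/22)^1 · (11/22)^6 ≈ 0.0547.

0.0547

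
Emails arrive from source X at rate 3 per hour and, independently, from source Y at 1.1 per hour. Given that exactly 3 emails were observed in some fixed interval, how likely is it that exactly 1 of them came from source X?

Given the total, each event is independently from source X with probability p = λ_X/(λ_X+λ_Y) = 3/4.1 ≈ 0.7317.
So K ~ Binomial(3, 3/4.1): P(K = 1) = C(3,1) · (3/4.1)^1 · (1.1/4.1)^2 ≈ 0.1580.

0.1580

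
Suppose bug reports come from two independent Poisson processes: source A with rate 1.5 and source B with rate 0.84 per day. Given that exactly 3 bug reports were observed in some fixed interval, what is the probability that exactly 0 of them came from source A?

0.0463

Given the total, each event is independently from source A with probability p = λ_A/(λ_A+λ_B) = 1.5/2.34 ≈ 0.6410.
So K ~ Binomial(3, 1.5/2.34): P(K = 0) = C(3,0) · (1.5/2.34)^0 · (0.84/2.34)^3 ≈ 0.0463.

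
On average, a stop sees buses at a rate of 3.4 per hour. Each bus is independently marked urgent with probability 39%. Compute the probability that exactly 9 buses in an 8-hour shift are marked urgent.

0.1159

Thinning: the buses that are marked urgent themselves form a Poisson process with rate 0.39 × 3.4 = 1.326 per hour.
Over the interval, μ = 1.326 × 8 = 10.608 (an 8-hour shift = 8 hours).
P(N = 9) = e^(−10.608) · 10.608^9/9! ≈ 0.1159.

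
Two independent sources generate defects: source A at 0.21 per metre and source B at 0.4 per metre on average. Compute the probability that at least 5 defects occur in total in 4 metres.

Independent Poisson processes superpose: combined rate λ = 0.21 + 0.4 = 0.61 per metre.
Over the interval, μ = 0.61 × 4 = 2.44 (4 metres).
P(N ≥ 5) = 1 − P(N ≤ 4) ≈ 0.1010.

0.1010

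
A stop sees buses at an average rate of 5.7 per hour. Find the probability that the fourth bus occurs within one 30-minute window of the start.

Over the interval, μ = 5.7 × 0.5 = 2.85 (a 30-minute window = 0.5 hours).
The fourth arrival falls in the interval iff at least 4 events occur there: P(S_4 ≤ t) = P(N ≥ 4) = 1 − P(N ≤ 3) ≈ 0.3192.

0.3192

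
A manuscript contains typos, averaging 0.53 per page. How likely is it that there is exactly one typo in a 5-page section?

Over the interval, μ = 0.53 × 5 = 2.65 (a 5-page section = 5 pages).
P(N = 1) = e^(−μ) μ^1/1! = e^(−2.65) · 2.65^1/1 ≈ 0.1872.

0.1872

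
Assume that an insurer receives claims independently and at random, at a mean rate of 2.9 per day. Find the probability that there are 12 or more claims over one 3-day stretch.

Over the interval, μ = 2.9 × 3 = 8.7 (a 3-day stretch = 3 days).
P(N ≥ 12) = 1 − P(N ≤ 11) = 1 − Σ_{j=0}^{11} e^(−μ) μ^j/j! ≈ 0.1689.

0.1689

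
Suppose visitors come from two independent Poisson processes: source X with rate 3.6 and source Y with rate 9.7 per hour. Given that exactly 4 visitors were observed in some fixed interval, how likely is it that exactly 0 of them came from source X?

0.2829

Given the total, each event is independently from source X with probability p = λ_X/(λ_X+λ_Y) = 3.6/13.3 ≈ 0.2707.
So K ~ Binomial(4, 3.6/13.3): P(K = 0) = C(4,0) · (3.6/13.3)^0 · (9.7/13.3)^4 ≈ 0.2829.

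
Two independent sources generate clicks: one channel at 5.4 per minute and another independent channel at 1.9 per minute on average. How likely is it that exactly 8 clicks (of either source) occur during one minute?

0.1351

Independent Poisson processes superpose: combined rate λ = 5.4 + 1.9 = 7.3 per minute.
So μ = 7.3.
P(N = 8) = e^(−7.3) · 7.3^8/8! ≈ 0.1351.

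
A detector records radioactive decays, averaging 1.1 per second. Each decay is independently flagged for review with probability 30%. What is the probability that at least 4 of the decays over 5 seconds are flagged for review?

Thinning: the decays that are flagged for review themselves form a Poisson process with rate 0.3 × 1.1 = 0.33 per second.
Over the interval, μ = 0.33 × 5 = 1.65 (5 seconds).
P(N ≥ 4) = 1 − P(N ≤ 3) ≈ 0.0859.

0.0859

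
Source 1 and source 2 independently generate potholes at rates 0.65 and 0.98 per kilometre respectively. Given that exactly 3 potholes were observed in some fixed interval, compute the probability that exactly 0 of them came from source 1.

Given the total, each event is independently from source 1 with probability p = λ_1/(λ_1+λ_2) = 0.65/1.63 ≈ 0.3988.
So K ~ Binomial(3, 0.65/1.63): P(K = 0) = C(3,0) · (0.65/1.63)^0 · (0.98/1.63)^3 ≈ 0.2173.

0.2173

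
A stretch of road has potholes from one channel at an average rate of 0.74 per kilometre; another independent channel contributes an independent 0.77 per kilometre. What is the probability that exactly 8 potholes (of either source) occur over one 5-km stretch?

Independent Poisson processes superpose: combined rate λ = 0.74 + 0.77 = 1.51 per kilometre.
Over the interval, μ = 1.51 × 5 = 7.55 (a 5-km stretch = 5 kilometres).
P(N = 8) = e^(−7.55) · 7.55^8/8! ≈ 0.1378.

0.1378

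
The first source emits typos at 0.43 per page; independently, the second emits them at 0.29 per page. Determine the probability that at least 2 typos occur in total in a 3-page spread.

0.6356

Independent Poisson processes superpose: combined rate λ = 0.43 + 0.29 = 0.72 per page.
Over the interval, μ = 0.72 × 3 = 2.16 (a 3-page spread = 3 pages).
P(N ≥ 2) = 1 − P(N ≤ 1) ≈ 0.6356.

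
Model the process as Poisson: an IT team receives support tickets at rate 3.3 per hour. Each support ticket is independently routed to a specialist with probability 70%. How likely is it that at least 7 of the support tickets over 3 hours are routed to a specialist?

Thinning: the support tickets that are routed to a specialist themselves form a Poisson process with rate 0.7 × 3.3 = 2.31 per hour.
Over the interval, μ = 2.31 × 3 = 6.93 (3 hours).
P(N ≥ 7) = 1 − P(N ≤ 6) ≈ 0.5398.

0.5398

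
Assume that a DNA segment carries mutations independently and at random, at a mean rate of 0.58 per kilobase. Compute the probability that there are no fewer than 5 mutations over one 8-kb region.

Over the interval, μ = 0.58 × 8 = 4.64 (an 8-kb region = 8 kilobases).
P(N ≥ 5) = 1 − P(N ≤ 4) = 1 − Σ_{j=0}^{4} e^(−μ) μ^j/j! ≈ 0.4942.

0.4942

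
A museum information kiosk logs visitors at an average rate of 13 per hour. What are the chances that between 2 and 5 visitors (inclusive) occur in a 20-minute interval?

0.6611

Over the interval, μ = 13 × 1/3 ≈ 4.33333 (a 20-minute interval = 1/3 hours).
P(2 ≤ N ≤ 5) = Σ_{j=2}^{5} e^(−4.33333) · 4.33333^j/j! ≈ 0.6611.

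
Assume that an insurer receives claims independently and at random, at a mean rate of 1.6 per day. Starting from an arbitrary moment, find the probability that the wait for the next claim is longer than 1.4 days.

The wait for the next event is exponential with rate λ = 1.6 per day.
P(T > 1.4) = e^(−λt) = e^(−1.6 × 1.4) = e^(−2.24) ≈ 0.1065.

0.1065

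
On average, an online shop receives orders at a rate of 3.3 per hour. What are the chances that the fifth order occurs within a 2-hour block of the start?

Over the interval, μ = 3.3 × 2 = 6.6 (a 2-hour block = 2 hours).
The fifth arrival falls in the interval iff at least 5 events occur there: P(S_5 ≤ t) = P(N ≥ 5) = 1 − P(N ≤ 4) ≈ 0.7873.

0.7873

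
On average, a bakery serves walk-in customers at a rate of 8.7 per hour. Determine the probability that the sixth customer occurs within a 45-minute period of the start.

Over the interval, μ = 8.7 × 0.75 = 6.525 (a 45-minute period = 0.75 hours).
The sixth arrival falls in the interval iff at least 6 events occur there: P(S_6 ≤ t) = P(N ≥ 6) = 1 − P(N ≤ 5) ≈ 0.6346.

0.6346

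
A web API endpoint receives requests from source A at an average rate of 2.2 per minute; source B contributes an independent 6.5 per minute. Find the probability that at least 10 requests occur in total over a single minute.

Independent Poisson processes superpose: combined rate λ = 2.2 + 6.5 = 8.7 per minute.
So μ = 8.7.
P(N ≥ 10) = 1 − P(N ≤ 9) ≈ 0.3731.

0.3731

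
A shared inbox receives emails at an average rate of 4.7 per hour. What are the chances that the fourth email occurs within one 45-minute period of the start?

0.4688

Over the interval, μ = 4.7 × 0.75 = 3.525 (a 45-minute period = 0.75 hours).
The fourth arrival falls in the interval iff at least 4 events occur there: P(S_4 ≤ t) = P(N ≥ 4) = 1 − P(N ≤ 3) ≈ 0.4688.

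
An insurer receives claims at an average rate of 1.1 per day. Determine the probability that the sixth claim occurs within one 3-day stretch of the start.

Over the interval, μ = 1.1 × 3 = 3.3 (a 3-day stretch = 3 days).
The sixth arrival falls in the interval iff at least 6 events occur there: P(S_6 ≤ t) = P(N ≥ 6) = 1 − P(N ≤ 5) ≈ 0.1171.

0.1171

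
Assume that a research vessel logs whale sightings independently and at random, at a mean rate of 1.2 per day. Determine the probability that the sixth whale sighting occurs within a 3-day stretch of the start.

Over the interval, μ = 1.2 × 3 = 3.6 (a 3-day stretch = 3 days).
The sixth arrival falls in the interval iff at least 6 events occur there: P(S_6 ≤ t) = P(N ≥ 6) = 1 − P(N ≤ 5) ≈ 0.1559.

0.1559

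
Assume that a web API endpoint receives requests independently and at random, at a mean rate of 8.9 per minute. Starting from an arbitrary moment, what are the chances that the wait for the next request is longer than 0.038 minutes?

0.7131

The wait for the next event is exponential with rate λ = 8.9 per minute.
P(T > 0.038) = e^(−λt) = e^(−8.9 × 0.038) = e^(−0.3382) ≈ 0.7131.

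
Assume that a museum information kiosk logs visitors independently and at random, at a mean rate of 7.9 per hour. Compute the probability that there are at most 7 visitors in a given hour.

0.4670

With mean μ = 7.9 per hour,
P(N ≤ 7) = Σ_{j=0}^{7} e^(−μ) μ^j/j! ≈ 0.4670.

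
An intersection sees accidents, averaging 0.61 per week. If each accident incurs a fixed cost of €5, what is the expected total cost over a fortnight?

E[N] = 0.61 × 2 = 1.22 (a fortnight = 2 weeks); E[cost] = 1.22 × €5 = €6.1.

€6.1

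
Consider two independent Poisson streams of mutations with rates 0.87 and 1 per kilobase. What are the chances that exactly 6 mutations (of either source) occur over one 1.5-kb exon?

0.0409

Independent Poisson processes superpose: combined rate λ = 0.87 + 1 = 1.87 per kilobase.
Over the interval, μ = 1.87 × 1.5 = 2.805 (a 1.5-kb exon = 1.5 kilobases).
P(N = 6) = e^(−2.805) · 2.805^6/6! ≈ 0.0409.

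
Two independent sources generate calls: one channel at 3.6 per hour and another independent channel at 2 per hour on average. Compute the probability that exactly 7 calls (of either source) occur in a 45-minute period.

Independent Poisson processes superpose: combined rate λ = 3.6 + 2 = 5.6 per hour.
Over the interval, μ = 5.6 × 0.75 = 4.2 (a 45-minute period = 0.75 hours).
P(N = 7) = e^(−4.2) · 4.2^7/7! ≈ 0.0686.

0.0686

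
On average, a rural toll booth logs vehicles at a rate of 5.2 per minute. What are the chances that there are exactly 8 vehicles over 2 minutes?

Over the interval, μ = 5.2 × 2 = 10.4 (2 minutes).
P(N = 8) = e^(−μ) μ^8/8! = e^(−10.4) · 10.4^8/40320 ≈ 0.1033.

0.1033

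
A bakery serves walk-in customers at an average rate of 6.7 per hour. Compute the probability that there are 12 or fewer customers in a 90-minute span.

Over the interval, μ = 6.7 × 1.5 = 10.05 (a 90-minute span = 1.5 hours).
P(N ≤ 12) = Σ_{j=0}^{12} e^(−μ) μ^j/j! ≈ 0.7868.

0.7868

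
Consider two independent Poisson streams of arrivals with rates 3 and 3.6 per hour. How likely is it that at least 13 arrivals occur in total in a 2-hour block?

Independent Poisson processes superpose: combined rate λ = 3 + 3.6 = 6.6 per hour.
Over the interval, μ = 6.6 × 2 = 13.2 (a 2-hour block = 2 hours).
P(N ≥ 13) = 1 − P(N ≤ 12) ≈ 0.5587.

0.5587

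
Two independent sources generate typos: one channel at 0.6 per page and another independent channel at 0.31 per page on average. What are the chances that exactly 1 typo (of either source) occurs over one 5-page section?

Independent Poisson processes superpose: combined rate λ = 0.6 + 0.31 = 0.91 per page.
Over the interval, μ = 0.91 × 5 = 4.55 (a 5-page section = 5 pages).
P(N = 1) = e^(−4.55) · 4.55^1/1! ≈ 0.0481.

0.0481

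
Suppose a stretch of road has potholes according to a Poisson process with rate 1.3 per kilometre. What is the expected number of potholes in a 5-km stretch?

E[N] = λt = 1.3 × 5 = 6.5 (a 5-km stretch = 5 kilometres).

6.5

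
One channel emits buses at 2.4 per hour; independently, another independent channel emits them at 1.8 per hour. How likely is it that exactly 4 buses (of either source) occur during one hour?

0.1944

Independent Poisson processes superpose: combined rate λ = 2.4 + 1.8 = 4.2 per hour.
So μ = 4.2.
P(N = 4) = e^(−4.2) · 4.2^4/4! ≈ 0.1944.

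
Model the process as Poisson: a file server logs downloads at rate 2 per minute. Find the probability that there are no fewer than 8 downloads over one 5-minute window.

0.7798

Over the interval, μ = 2 × 5 = 10 (a 5-minute window = 5 minutes).
P(N ≥ 8) = 1 − P(N ≤ 7) = 1 − Σ_{j=0}^{7} e^(−μ) μ^j/j! ≈ 0.7798.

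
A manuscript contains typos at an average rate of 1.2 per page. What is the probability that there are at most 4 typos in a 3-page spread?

Over the interval, μ = 1.2 × 3 = 3.6 (a 3-page spread = 3 pages).
P(N ≤ 4) = Σ_{j=0}^{4} e^(−μ) μ^j/j! ≈ 0.7064.

0.7064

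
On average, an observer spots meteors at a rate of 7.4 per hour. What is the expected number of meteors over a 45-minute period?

5.55

E[N] = λt = 7.4 × 0.75 = 5.55 (a 45-minute period = 0.75 hours).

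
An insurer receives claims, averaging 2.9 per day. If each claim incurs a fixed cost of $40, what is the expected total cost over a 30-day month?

E[N] = 2.9 × 30 = 87 (a 30-day month = 30 days); E[cost] = 87 × $40 = $3480.

$3480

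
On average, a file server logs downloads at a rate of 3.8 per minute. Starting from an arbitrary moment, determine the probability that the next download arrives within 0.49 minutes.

0.8446

Inter-arrival times are exponential with rate λ = 3.8 per minute.
P(T ≤ 0.49) = 1 − e^(−λt) = 1 − e^(−3.8 × 0.49) = 1 − e^(−1.862) ≈ 0.8446.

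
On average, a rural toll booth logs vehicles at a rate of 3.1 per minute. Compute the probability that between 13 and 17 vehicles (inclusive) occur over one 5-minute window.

0.4769

Over the interval, μ = 3.1 × 5 = 15.5 (a 5-minute window = 5 minutes).
P(13 ≤ N ≤ 17) = Σ_{j=13}^{17} e^(−15.5) · 15.5^j/j! ≈ 0.4769.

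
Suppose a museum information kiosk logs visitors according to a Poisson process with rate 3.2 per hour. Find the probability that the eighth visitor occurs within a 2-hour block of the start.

0.3127

Over the interval, μ = 3.2 × 2 = 6.4 (a 2-hour block = 2 hours).
The eighth arrival falls in the interval iff at least 8 events occur there: P(S_8 ≤ t) = P(N ≥ 8) = 1 − P(N ≤ 7) ≈ 0.3127.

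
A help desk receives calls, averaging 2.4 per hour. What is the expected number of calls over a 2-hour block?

4.8

E[N] = λt = 2.4 × 2 = 4.8 (a 2-hour block = 2 hours).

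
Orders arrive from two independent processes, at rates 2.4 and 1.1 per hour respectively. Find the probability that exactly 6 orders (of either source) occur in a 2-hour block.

0.1490

Independent Poisson processes superpose: combined rate λ = 2.4 + 1.1 = 3.5 per hour.
Over the interval, μ = 3.5 × 2 = 7 (a 2-hour block = 2 hours).
P(N = 6) = e^(−7) · 7^6/6! ≈ 0.1490.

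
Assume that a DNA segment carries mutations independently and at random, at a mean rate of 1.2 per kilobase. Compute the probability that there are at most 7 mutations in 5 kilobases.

Over the interval, μ = 1.2 × 5 = 6 (5 kilobases).
P(N ≤ 7) = Σ_{j=0}^{7} e^(−μ) μ^j/j! ≈ 0.7440.

0.7440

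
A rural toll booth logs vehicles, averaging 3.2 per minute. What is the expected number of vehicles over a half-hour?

E[N] = λt = 3.2 × 30 = 96 (a half-hour = 30 minutes).

96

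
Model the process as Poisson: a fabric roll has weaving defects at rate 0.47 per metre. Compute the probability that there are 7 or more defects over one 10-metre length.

Over the interval, μ = 0.47 × 10 = 4.7 (a 10-metre length = 10 metres).
P(N ≥ 7) = 1 − P(N ≤ 6) = 1 − Σ_{j=0}^{6} e^(−μ) μ^j/j! ≈ 0.1954.

0.1954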